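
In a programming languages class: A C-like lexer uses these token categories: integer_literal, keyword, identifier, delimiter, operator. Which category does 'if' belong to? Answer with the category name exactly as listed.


Token: 'if'
Checking categories:
  identifier: no
  integer_literal: no
  operator: no
  keyword: YES
  delimiter: no
Category: keyword

keyword


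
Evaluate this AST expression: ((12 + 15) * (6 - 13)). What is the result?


Expression: ((12 + 15) * (6 - 13))
Evaluating step by step:
  12 + 15 = 27
  6 - 13 = -7
  27 * -7 = -189
Result: -189

-189


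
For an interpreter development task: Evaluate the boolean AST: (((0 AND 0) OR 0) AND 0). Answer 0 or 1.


Step 1: Evaluate inner node
  0 AND 0 = 0
Step 2: Evaluate next node
  0 OR 0 = 0
Step 3: Evaluate root node
  0 AND 0 = 0

0


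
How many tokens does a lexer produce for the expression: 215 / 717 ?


Scanning '215 / 717'
Token 1: '215' -> integer_literal
Token 2: '/' -> operator
Token 3: '717' -> integer_literal
Total tokens: 3

3


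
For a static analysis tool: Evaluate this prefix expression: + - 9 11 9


Parsing prefix expression: + - 9 11 9
Step 1: Innermost operation '- 9 11'
  9 - 11 = -2
Step 2: Outer operation '+ [-2] 9'
  -2 + 9 = 7

7


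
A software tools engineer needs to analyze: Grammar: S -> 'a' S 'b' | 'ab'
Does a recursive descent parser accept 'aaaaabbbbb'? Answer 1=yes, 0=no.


Grammar accepts strings of the form a^n b^n (n >= 1)
Word: 'aaaaabbbbb'
Counting: 5 a's and 5 b's
Check: 5 == 5? Yes
Derivation (S -> aSb applied 4 time(s), then S -> ab): S => aSb => aaSbb => aaaSbbb => aaaaSbbbb => aaaaabbbbb
Accepted

1


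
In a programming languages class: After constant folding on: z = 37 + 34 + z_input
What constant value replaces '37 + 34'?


Identifying constant sub-expression:
  Original: z = 37 + 34 + z_input
  37 and 34 are both compile-time constants
  Evaluating: 37 + 34 = 71
  After folding: z = 71 + z_input

71


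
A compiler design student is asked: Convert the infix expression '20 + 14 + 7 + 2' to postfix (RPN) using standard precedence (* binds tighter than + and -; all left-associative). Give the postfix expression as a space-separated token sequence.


Applying the shunting-yard algorithm:
  Operand 20 -> output
  Push '+' onto operator stack -> op-stack: [+]
  Operand 14 -> output
  See '+' (prec 1); top '+' (prec 1) >= it -> pop '+' to output
  Push '+' onto operator stack -> op-stack: [+]
  Operand 7 -> output
  See '+' (prec 1); top '+' (prec 1) >= it -> pop '+' to output
  Push '+' onto operator stack -> op-stack: [+]
  Operand 2 -> output
  End of input: pop '+' to output
Postfix result: 20 14 + 7 + 2 +

20 14 + 7 + 2 +


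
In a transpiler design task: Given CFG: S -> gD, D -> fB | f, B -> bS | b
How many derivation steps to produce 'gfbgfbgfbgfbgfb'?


Grammar: S -> gD, D -> fB | f, B -> bS | b
Deriving 'gfbgfbgfbgfbgfb':
Step 1: S -> gD => gD
Step 2: D -> fB => gfB
Step 3: B -> bS => gfbS
Step 4: S -> gD => gfbgD
Step 5: D -> fB => gfbgfB
Step 6: B -> bS => gfbgfbS
Step 7: S -> gD => gfbgfbgD
Step 8: D -> fB => gfbgfbgfB
Step 9: B -> bS => gfbgfbgfbS
Step 10: S -> gD => gfbgfbgfbgD
Step 11: D -> fB => gfbgfbgfbgfB
Step 12: B -> bS => gfbgfbgfbgfbS
Step 13: S -> gD => gfbgfbgfbgfbgD
Step 14: D -> fB => gfbgfbgfbgfbgfB
Step 15: B -> b => gfbgfbgfbgfbgfb
Total derivation steps: 15

15


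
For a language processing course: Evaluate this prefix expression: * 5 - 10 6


Parsing prefix expression: * 5 - 10 6
Step 1: Innermost operation '- 10 6'
  10 - 6 = 4
Step 2: Outer operation '* 5 [4]'
  5 * 4 = 20

20


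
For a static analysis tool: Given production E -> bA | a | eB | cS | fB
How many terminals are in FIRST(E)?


Production: E -> bA | a | eB | cS | fB
Examining each alternative for leading terminals:
  E -> bA : first terminal = 'b'
  E -> a : first terminal = 'a'
  E -> eB : first terminal = 'e'
  E -> cS : first terminal = 'c'
  E -> fB : first terminal = 'f'
FIRST(E) = {a, b, c, e, f}
Count: 5

5


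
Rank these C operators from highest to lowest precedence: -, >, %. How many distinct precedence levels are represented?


Looking up precedence for each operator:
  - -> precedence 5
  > -> precedence 4
  % -> precedence 6
Sorted highest to lowest: %, -, >
Distinct precedence values: [6, 5, 4]
Number of distinct levels: 3

3


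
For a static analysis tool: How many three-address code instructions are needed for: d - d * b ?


Expression: d - d * b
Generating three-address code (respecting * over +/- precedence):
  Instruction 1: t1 = d * b
  Instruction 2: t2 = d - t1
Total instructions: 2

2


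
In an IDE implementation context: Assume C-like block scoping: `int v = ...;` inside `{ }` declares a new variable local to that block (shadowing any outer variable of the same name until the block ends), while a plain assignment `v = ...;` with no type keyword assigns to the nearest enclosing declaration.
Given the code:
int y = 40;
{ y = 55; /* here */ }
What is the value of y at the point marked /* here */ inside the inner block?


Analyzing scoping rules:
Outer scope: declares y = 40
Inner block: 'y = 55;' has no type keyword, so it is an assignment to the outer y (no shadowing)
Inside the block, after the assignment -> 55
Result: 55

55


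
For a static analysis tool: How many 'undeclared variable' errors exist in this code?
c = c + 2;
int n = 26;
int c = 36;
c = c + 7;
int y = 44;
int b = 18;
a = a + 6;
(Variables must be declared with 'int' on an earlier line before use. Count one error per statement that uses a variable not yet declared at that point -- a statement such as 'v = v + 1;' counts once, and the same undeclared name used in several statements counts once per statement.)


Scanning code line by line:
  Line 1: use 'c' -> ERROR (undeclared)
  Line 2: declare 'n' -> declared = ['n']
  Line 3: declare 'c' -> declared = ['c', 'n']
  Line 4: use 'c' -> OK (declared)
  Line 5: declare 'y' -> declared = ['c', 'n', 'y']
  Line 6: declare 'b' -> declared = ['b', 'c', 'n', 'y']
  Line 7: use 'a' -> ERROR (undeclared)
Total undeclared variable errors: 2

2


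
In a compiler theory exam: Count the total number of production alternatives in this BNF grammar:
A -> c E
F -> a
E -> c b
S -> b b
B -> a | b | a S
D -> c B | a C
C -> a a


Counting alternatives per rule:
  A: 1 alternative(s)
  F: 1 alternative(s)
  E: 1 alternative(s)
  S: 1 alternative(s)
  B: 3 alternative(s)
  D: 2 alternative(s)
  C: 1 alternative(s)
Sum: 1 + 1 + 1 + 1 + 3 + 2 + 1 = 10

10


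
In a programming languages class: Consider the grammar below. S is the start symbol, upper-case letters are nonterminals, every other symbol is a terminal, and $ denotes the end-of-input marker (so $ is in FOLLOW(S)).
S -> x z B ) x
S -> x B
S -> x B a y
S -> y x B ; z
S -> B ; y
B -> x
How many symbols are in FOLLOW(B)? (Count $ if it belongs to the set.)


S is the start symbol and does not occur in any rule body, so FOLLOW(S) = {$}.
Examining every occurrence of B in a rule body:
  S -> x z B ) x : B is followed by terminal ')' -> add ')'
  S -> x B : B is at the right end -> add FOLLOW(S) = {$}
  S -> x B a y : B is followed by terminal 'a' -> add 'a'
  S -> y x B ; z : B is followed by terminal ';' -> add ';'
  S -> B ; y : B is followed by terminal ';' -> add ';' (already in the set)
  B -> x : B does not occur in the body -> contributes nothing
FOLLOW(B) = {), ;, a, $}
Count: 4

4


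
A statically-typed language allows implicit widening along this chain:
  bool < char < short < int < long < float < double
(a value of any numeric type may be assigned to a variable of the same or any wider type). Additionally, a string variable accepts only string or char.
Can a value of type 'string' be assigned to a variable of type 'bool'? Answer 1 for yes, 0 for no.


Target variable type: bool
Source value type: string
Rule: string cannot widen to any numeric type
Result: 0

0


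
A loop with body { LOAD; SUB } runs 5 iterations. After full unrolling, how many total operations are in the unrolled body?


Loop body operations: LOAD, SUB (2 ops per iteration)
Unrolling 5 iterations:
  Iteration 1: LOAD, SUB (2 ops)
  Iteration 2: LOAD, SUB (2 ops)
  Iteration 3: LOAD, SUB (2 ops)
  Iteration 4: LOAD, SUB (2 ops)
  Iteration 5: LOAD, SUB (2 ops)
Total: 5 iterations * 2 ops/iter = 10 operations

10


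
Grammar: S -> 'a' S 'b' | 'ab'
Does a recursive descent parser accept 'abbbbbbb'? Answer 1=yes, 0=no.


Grammar accepts strings of the form a^n b^n (n >= 1)
Word: 'abbbbbbb'
Counting: 1 a's and 7 b's
Check: 1 == 7? No
Mismatch: a-count != b-count
Rejected

0


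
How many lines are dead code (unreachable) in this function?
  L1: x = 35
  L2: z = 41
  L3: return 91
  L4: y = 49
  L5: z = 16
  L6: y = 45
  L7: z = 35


Analyzing control flow:
  L1: reachable (before return)
  L2: reachable (before return)
  L3: reachable (return statement)
  L4: DEAD (after return at L3)
  L5: DEAD (after return at L3)
  L6: DEAD (after return at L3)
  L7: DEAD (after return at L3)
Return at L3, total lines = 7
Dead lines: L4 through L7
Count: 4

4


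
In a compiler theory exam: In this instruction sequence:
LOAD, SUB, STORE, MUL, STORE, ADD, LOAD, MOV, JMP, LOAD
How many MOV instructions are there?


Scanning instruction sequence for MOV:
  Position 1: LOAD
  Position 2: SUB
  Position 3: STORE
  Position 4: MUL
  Position 5: STORE
  Position 6: ADD
  Position 7: LOAD
  Position 8: MOV <- MATCH
  Position 9: JMP
  Position 10: LOAD
Matches at positions: [8]
Total MOV count: 1

1


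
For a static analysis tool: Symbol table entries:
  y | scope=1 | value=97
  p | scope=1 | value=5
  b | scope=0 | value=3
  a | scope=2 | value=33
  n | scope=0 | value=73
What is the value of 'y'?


Searching symbol table for 'y':
  y | scope=1 | value=97 <- MATCH
  p | scope=1 | value=5
  b | scope=0 | value=3
  a | scope=2 | value=33
  n | scope=0 | value=73
Found 'y' at scope 1 with value 97

97


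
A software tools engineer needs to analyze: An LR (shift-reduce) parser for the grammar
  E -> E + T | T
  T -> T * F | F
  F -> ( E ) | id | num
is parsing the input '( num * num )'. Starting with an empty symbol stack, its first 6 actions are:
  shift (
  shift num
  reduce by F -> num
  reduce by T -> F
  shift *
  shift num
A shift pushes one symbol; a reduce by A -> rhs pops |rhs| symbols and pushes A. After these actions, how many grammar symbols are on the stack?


Tracking the symbol stack through each action:
  Action 1: shift '(' : push -> stack = [(] (size 1)
  Action 2: shift 'num' : push -> stack = [(, num] (size 2)
  Action 3: reduce by F -> num : pop 1, push F -> stack = [(, F] (size 2)
  Action 4: reduce by T -> F : pop 1, push T -> stack = [(, T] (size 2)
  Action 5: shift '*' : push -> stack = [(, T, *] (size 3)
  Action 6: shift 'num' : push -> stack = [(, T, *, num] (size 4)
Final stack size: 4

4


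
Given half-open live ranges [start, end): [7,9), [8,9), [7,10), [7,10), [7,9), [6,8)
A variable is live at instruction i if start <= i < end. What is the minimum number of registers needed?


Live ranges:
  Var0: [7, 9)
  Var1: [8, 9)
  Var2: [7, 10)
  Var3: [7, 10)
  Var4: [7, 9)
  Var5: [6, 8)
Sweep-line events (position, delta, active):
  pos=6 start -> active=1
  pos=7 start -> active=2
  pos=7 start -> active=3
  pos=7 start -> active=4
  pos=7 start -> active=5
  pos=8 end -> active=4
  pos=8 start -> active=5
  pos=9 end -> active=4
  pos=9 end -> active=3
  pos=9 end -> active=2
  pos=10 end -> active=1
  pos=10 end -> active=0
Maximum simultaneous active: 5
Minimum registers needed: 5

5


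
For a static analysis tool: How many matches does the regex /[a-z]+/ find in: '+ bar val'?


Pattern: /[a-z]+/ (identifiers)
Input: '+ bar val'
Scanning for matches:
  Match 1: 'bar'
  Match 2: 'val'
Total matches: 2

2


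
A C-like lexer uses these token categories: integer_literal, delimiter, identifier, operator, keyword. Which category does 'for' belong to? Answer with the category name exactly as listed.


Token: 'for'
Checking categories:
  identifier: no
  integer_literal: no
  operator: no
  keyword: YES
  delimiter: no
Category: keyword

keyword


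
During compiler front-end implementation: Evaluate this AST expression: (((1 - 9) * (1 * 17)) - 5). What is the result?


Expression: (((1 - 9) * (1 * 17)) - 5)
Evaluating step by step:
  1 - 9 = -8
  1 * 17 = 17
  -8 * 17 = -136
  -136 - 5 = -141
Result: -141

-141


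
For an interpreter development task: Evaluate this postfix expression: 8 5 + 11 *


Processing tokens left to right:
Push 8, Push 5
Pop 8 and 5, compute 8 + 5 = 13, push 13
Push 11
Pop 13 and 11, compute 13 * 11 = 143, push 143
Stack result: 143

143


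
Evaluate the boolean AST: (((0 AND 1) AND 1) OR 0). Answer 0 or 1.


Step 1: Evaluate inner node
  0 AND 1 = 0
Step 2: Evaluate next node
  0 AND 1 = 0
Step 3: Evaluate root node
  0 OR 0 = 0

0


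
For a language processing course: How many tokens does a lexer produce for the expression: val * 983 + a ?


Scanning 'val * 983 + a'
Token 1: 'val' -> identifier
Token 2: '*' -> operator
Token 3: '983' -> integer_literal
Token 4: '+' -> operator
Token 5: 'a' -> identifier
Total tokens: 5

5


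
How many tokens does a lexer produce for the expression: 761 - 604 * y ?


Scanning '761 - 604 * y'
Token 1: '761' -> integer_literal
Token 2: '-' -> operator
Token 3: '604' -> integer_literal
Token 4: '*' -> operator
Token 5: 'y' -> identifier
Total tokens: 5

5


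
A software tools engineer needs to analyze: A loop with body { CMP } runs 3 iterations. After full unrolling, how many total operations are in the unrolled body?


Loop body operations: CMP (1 op per iteration)
Unrolling 3 iterations:
  Iteration 1: CMP (1 ops)
  Iteration 2: CMP (1 ops)
  Iteration 3: CMP (1 ops)
Total: 3 iterations * 1 ops/iter = 3 operations

3


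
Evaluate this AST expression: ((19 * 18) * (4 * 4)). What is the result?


Expression: ((19 * 18) * (4 * 4))
Evaluating step by step:
  19 * 18 = 342
  4 * 4 = 16
  342 * 16 = 5472
Result: 5472

5472


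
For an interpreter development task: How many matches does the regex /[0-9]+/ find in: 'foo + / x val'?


Pattern: /[0-9]+/ (int literals)
Input: 'foo + / x val'
Scanning for matches:
Total matches: 0

0


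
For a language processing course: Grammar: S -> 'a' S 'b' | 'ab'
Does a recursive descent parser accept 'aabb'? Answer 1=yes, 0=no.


Grammar accepts strings of the form a^n b^n (n >= 1)
Word: 'aabb'
Counting: 2 a's and 2 b's
Check: 2 == 2? Yes
Derivation (S -> aSb applied 1 time(s), then S -> ab): S => aSb => aabb
Accepted

1


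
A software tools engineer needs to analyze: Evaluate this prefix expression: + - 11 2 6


Parsing prefix expression: + - 11 2 6
Step 1: Innermost operation '- 11 2'
  11 - 2 = 9
Step 2: Outer operation '+ [9] 6'
  9 + 6 = 15

15


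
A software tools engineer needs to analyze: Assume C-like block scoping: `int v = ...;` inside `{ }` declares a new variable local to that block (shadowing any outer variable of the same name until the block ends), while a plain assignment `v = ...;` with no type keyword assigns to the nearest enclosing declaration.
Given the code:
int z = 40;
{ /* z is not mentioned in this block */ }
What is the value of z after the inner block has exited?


Analyzing scoping rules:
Outer scope: declares z = 40
Inner block: z is neither redeclared nor assigned -> unchanged
After the block -> 40
Result: 40

40


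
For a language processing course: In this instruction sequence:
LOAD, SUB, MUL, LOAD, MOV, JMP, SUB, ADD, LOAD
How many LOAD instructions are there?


Scanning instruction sequence for LOAD:
  Position 1: LOAD <- MATCH
  Position 2: SUB
  Position 3: MUL
  Position 4: LOAD <- MATCH
  Position 5: MOV
  Position 6: JMP
  Position 7: SUB
  Position 8: ADD
  Position 9: LOAD <- MATCH
Matches at positions: [1, 4, 9]
Total LOAD count: 3

3


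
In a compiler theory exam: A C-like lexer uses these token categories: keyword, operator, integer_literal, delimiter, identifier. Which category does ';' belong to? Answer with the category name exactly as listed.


Token: ';'
Checking categories:
  identifier: no
  integer_literal: no
  operator: no
  keyword: no
  delimiter: YES
Category: delimiter

delimiter


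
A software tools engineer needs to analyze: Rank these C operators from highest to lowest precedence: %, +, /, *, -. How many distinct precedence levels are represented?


Looking up precedence for each operator:
  % -> precedence 6
  + -> precedence 5
  / -> precedence 6
  * -> precedence 6
  - -> precedence 5
Sorted highest to lowest: %, /, *, +, -
Distinct precedence values: [6, 5]
Number of distinct levels: 2

2


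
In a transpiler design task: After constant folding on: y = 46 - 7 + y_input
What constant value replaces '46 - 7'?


Identifying constant sub-expression:
  Original: y = 46 - 7 + y_input
  46 and 7 are both compile-time constants
  Evaluating: 46 - 7 = 39
  After folding: y = 39 + y_input

39


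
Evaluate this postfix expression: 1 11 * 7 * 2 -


Processing tokens left to right:
Push 1, Push 11
Pop 1 and 11, compute 1 * 11 = 11, push 11
Push 7
Pop 11 and 7, compute 11 * 7 = 77, push 77
Push 2
Pop 77 and 2, compute 77 - 2 = 75, push 75
Stack result: 75

75


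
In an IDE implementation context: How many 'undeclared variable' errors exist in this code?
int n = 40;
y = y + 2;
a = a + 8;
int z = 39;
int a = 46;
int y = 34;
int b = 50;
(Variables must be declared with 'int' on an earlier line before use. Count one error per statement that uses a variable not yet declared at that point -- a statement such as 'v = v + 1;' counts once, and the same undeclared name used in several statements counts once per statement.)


Scanning code line by line:
  Line 1: declare 'n' -> declared = ['n']
  Line 2: use 'y' -> ERROR (undeclared)
  Line 3: use 'a' -> ERROR (undeclared)
  Line 4: declare 'z' -> declared = ['n', 'z']
  Line 5: declare 'a' -> declared = ['a', 'n', 'z']
  Line 6: declare 'y' -> declared = ['a', 'n', 'y', 'z']
  Line 7: declare 'b' -> declared = ['a', 'b', 'n', 'y', 'z']
Total undeclared variable errors: 2

2


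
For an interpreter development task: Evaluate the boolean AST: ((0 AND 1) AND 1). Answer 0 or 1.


Step 1: Evaluate inner node
  0 AND 1 = 0
Step 2: Evaluate root node
  0 AND 1 = 0

0


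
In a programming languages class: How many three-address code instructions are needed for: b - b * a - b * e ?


Expression: b - b * a - b * e
Generating three-address code (respecting * over +/- precedence):
  Instruction 1: t1 = b * a
  Instruction 2: t2 = b * e
  Instruction 3: t3 = b - t1
  Instruction 4: t4 = t3 - t2
Total instructions: 4

4


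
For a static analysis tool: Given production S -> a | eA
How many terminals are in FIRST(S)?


Production: S -> a | eA
Examining each alternative for leading terminals:
  S -> a : first terminal = 'a'
  S -> eA : first terminal = 'e'
FIRST(S) = {a, e}
Count: 2

2


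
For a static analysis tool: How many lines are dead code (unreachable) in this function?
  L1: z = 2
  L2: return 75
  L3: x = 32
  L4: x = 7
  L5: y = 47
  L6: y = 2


Analyzing control flow:
  L1: reachable (before return)
  L2: reachable (return statement)
  L3: DEAD (after return at L2)
  L4: DEAD (after return at L2)
  L5: DEAD (after return at L2)
  L6: DEAD (after return at L2)
Return at L2, total lines = 6
Dead lines: L3 through L6
Count: 4

4


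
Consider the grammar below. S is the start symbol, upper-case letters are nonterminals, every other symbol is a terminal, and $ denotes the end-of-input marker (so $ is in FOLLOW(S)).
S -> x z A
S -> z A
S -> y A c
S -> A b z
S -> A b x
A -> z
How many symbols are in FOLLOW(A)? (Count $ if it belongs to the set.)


S is the start symbol and does not occur in any rule body, so FOLLOW(S) = {$}.
Examining every occurrence of A in a rule body:
  S -> x z A : A is at the right end -> add FOLLOW(S) = {$}
  S -> z A : A is at the right end -> add FOLLOW(S) = {$} (already in the set)
  S -> y A c : A is followed by terminal 'c' -> add 'c'
  S -> A b z : A is followed by terminal 'b' -> add 'b'
  S -> A b x : A is followed by terminal 'b' -> add 'b' (already in the set)
  A -> z : A does not occur in the body -> contributes nothing
FOLLOW(A) = {b, c, $}
Count: 3

3


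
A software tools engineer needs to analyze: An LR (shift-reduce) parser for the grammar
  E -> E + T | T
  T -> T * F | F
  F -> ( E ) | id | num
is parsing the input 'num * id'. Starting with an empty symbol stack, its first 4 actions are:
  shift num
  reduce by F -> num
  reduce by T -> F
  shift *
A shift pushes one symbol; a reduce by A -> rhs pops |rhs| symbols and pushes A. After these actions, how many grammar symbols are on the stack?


Tracking the symbol stack through each action:
  Action 1: shift 'num' : push -> stack = [num] (size 1)
  Action 2: reduce by F -> num : pop 1, push F -> stack = [F] (size 1)
  Action 3: reduce by T -> F : pop 1, push T -> stack = [T] (size 1)
  Action 4: shift '*' : push -> stack = [T, *] (size 2)
Final stack size: 2

2


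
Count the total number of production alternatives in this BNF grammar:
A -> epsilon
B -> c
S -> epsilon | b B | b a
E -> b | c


Counting alternatives per rule:
  A: 1 alternative(s)
  B: 1 alternative(s)
  S: 3 alternative(s)
  E: 2 alternative(s)
Sum: 1 + 1 + 3 + 2 = 7

7


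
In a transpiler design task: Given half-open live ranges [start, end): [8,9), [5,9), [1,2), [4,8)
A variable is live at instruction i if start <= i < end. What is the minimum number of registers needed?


Live ranges:
  Var0: [8, 9)
  Var1: [5, 9)
  Var2: [1, 2)
  Var3: [4, 8)
Sweep-line events (position, delta, active):
  pos=1 start -> active=1
  pos=2 end -> active=0
  pos=4 start -> active=1
  pos=5 start -> active=2
  pos=8 end -> active=1
  pos=8 start -> active=2
  pos=9 end -> active=1
  pos=9 end -> active=0
Maximum simultaneous active: 2
Minimum registers needed: 2

2


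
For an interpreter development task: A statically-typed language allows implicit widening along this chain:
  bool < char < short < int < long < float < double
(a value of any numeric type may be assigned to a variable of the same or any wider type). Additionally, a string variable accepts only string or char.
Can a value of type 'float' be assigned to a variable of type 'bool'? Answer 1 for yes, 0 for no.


Target variable type: bool
Source value type: float
Numeric ranks: float=5, bool=0
Widening allowed iff rank(source) <= rank(target): 5 <= 0? No
Result: 0

0


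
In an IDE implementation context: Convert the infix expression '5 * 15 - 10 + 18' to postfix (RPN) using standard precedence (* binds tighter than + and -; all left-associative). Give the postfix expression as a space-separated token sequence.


Applying the shunting-yard algorithm:
  Operand 5 -> output
  Push '*' onto operator stack -> op-stack: [*]
  Operand 15 -> output
  See '-' (prec 1); top '*' (prec 2) >= it -> pop '*' to output
  Push '-' onto operator stack -> op-stack: [-]
  Operand 10 -> output
  See '+' (prec 1); top '-' (prec 1) >= it -> pop '-' to output
  Push '+' onto operator stack -> op-stack: [+]
  Operand 18 -> output
  End of input: pop '+' to output
Postfix result: 5 15 * 10 - 18 +

5 15 * 10 - 18 +


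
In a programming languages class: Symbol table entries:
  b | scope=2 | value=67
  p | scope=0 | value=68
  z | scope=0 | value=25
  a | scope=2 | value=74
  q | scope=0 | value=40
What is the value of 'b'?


Searching symbol table for 'b':
  b | scope=2 | value=67 <- MATCH
  p | scope=0 | value=68
  z | scope=0 | value=25
  a | scope=2 | value=74
  q | scope=0 | value=40
Found 'b' at scope 2 with value 67

67


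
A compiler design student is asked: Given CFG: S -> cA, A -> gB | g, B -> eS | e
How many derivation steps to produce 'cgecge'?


Grammar: S -> cA, A -> gB | g, B -> eS | e
Deriving 'cgecge':
Step 1: S -> cA => cA
Step 2: A -> gB => cgB
Step 3: B -> eS => cgeS
Step 4: S -> cA => cgecA
Step 5: A -> gB => cgecgB
Step 6: B -> e => cgecge
Total derivation steps: 6

6


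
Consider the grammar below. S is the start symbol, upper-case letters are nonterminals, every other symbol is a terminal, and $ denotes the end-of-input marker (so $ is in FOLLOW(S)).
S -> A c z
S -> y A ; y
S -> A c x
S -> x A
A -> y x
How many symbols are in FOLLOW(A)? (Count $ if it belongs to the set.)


S is the start symbol and does not occur in any rule body, so FOLLOW(S) = {$}.
Examining every occurrence of A in a rule body:
  S -> A c z : A is followed by terminal 'c' -> add 'c'
  S -> y A ; y : A is followed by terminal ';' -> add ';'
  S -> A c x : A is followed by terminal 'c' -> add 'c' (already in the set)
  S -> x A : A is at the right end -> add FOLLOW(S) = {$}
  A -> y x : A does not occur in the body -> contributes nothing
FOLLOW(A) = {;, c, $}
Count: 3

3


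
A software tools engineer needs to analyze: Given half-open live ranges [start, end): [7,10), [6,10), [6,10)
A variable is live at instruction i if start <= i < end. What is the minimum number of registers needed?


Live ranges:
  Var0: [7, 10)
  Var1: [6, 10)
  Var2: [6, 10)
Sweep-line events (position, delta, active):
  pos=6 start -> active=1
  pos=6 start -> active=2
  pos=7 start -> active=3
  pos=10 end -> active=2
  pos=10 end -> active=1
  pos=10 end -> active=0
Maximum simultaneous active: 3
Minimum registers needed: 3

3


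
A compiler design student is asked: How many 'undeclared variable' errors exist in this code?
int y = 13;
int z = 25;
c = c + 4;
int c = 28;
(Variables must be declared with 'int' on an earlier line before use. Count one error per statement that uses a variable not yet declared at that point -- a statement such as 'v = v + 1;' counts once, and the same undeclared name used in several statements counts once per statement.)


Scanning code line by line:
  Line 1: declare 'y' -> declared = ['y']
  Line 2: declare 'z' -> declared = ['y', 'z']
  Line 3: use 'c' -> ERROR (undeclared)
  Line 4: declare 'c' -> declared = ['c', 'y', 'z']
Total undeclared variable errors: 1

1


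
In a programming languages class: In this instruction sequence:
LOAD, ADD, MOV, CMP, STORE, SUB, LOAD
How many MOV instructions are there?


Scanning instruction sequence for MOV:
  Position 1: LOAD
  Position 2: ADD
  Position 3: MOV <- MATCH
  Position 4: CMP
  Position 5: STORE
  Position 6: SUB
  Position 7: LOAD
Matches at positions: [3]
Total MOV count: 1

1


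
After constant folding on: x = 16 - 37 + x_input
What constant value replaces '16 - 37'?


Identifying constant sub-expression:
  Original: x = 16 - 37 + x_input
  16 and 37 are both compile-time constants
  Evaluating: 16 - 37 = -21
  After folding: x = -21 + x_input

-21


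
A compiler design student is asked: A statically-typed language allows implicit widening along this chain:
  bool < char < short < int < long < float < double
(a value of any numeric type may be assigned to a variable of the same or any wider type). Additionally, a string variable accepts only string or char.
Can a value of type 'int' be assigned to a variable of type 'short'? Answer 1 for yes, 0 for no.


Target variable type: short
Source value type: int
Numeric ranks: int=3, short=2
Widening allowed iff rank(source) <= rank(target): 3 <= 2? No
Result: 0

0


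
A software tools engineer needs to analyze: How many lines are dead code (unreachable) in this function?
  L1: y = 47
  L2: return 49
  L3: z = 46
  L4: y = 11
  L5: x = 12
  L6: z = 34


Analyzing control flow:
  L1: reachable (before return)
  L2: reachable (return statement)
  L3: DEAD (after return at L2)
  L4: DEAD (after return at L2)
  L5: DEAD (after return at L2)
  L6: DEAD (after return at L2)
Return at L2, total lines = 6
Dead lines: L3 through L6
Count: 4

4


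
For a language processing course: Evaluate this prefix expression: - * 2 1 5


Parsing prefix expression: - * 2 1 5
Step 1: Innermost operation '* 2 1'
  2 * 1 = 2
Step 2: Outer operation '- [2] 5'
  2 - 5 = -3

-3


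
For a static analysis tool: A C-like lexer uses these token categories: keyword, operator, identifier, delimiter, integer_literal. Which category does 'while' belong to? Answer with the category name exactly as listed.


Token: 'while'
Checking categories:
  identifier: no
  integer_literal: no
  operator: no
  keyword: YES
  delimiter: no
Category: keyword

keyword


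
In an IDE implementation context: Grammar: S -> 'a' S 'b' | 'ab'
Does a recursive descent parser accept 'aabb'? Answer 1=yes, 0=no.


Grammar accepts strings of the form a^n b^n (n >= 1)
Word: 'aabb'
Counting: 2 a's and 2 b's
Check: 2 == 2? Yes
Derivation (S -> aSb applied 1 time(s), then S -> ab): S => aSb => aabb
Accepted

1


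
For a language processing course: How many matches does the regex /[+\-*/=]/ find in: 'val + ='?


Pattern: /[+\-*/=]/ (operators)
Input: 'val + ='
Scanning for matches:
  Match 1: '+'
  Match 2: '='
Total matches: 2

2


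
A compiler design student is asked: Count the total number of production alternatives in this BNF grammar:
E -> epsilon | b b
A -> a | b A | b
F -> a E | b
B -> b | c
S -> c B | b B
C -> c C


Counting alternatives per rule:
  E: 2 alternative(s)
  A: 3 alternative(s)
  F: 2 alternative(s)
  B: 2 alternative(s)
  S: 2 alternative(s)
  C: 1 alternative(s)
Sum: 2 + 3 + 2 + 2 + 2 + 1 = 12

12


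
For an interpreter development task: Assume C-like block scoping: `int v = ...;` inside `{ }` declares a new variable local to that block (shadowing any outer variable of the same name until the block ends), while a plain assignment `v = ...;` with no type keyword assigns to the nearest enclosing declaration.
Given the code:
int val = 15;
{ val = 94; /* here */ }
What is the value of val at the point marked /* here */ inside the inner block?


Analyzing scoping rules:
Outer scope: declares val = 15
Inner block: 'val = 94;' has no type keyword, so it is an assignment to the outer val (no shadowing)
Inside the block, after the assignment -> 94
Result: 94

94


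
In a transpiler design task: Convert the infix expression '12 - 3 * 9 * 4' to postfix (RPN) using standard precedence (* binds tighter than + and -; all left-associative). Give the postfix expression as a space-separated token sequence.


Applying the shunting-yard algorithm:
  Operand 12 -> output
  Push '-' onto operator stack -> op-stack: [-]
  Operand 3 -> output
  Push '*' onto operator stack -> op-stack: [-, *]
  Operand 9 -> output
  See '*' (prec 2); top '*' (prec 2) >= it -> pop '*' to output
  Push '*' onto operator stack -> op-stack: [-, *]
  Operand 4 -> output
  End of input: pop '*' to output
  End of input: pop '-' to output
Postfix result: 12 3 9 * 4 * -

12 3 9 * 4 * -


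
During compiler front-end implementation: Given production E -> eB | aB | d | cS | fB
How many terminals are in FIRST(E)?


Production: E -> eB | aB | d | cS | fB
Examining each alternative for leading terminals:
  E -> eB : first terminal = 'e'
  E -> aB : first terminal = 'a'
  E -> d : first terminal = 'd'
  E -> cS : first terminal = 'c'
  E -> fB : first terminal = 'f'
FIRST(E) = {a, c, d, e, f}
Count: 5

5


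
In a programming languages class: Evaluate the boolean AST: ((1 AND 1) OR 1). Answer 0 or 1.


Step 1: Evaluate inner node
  1 AND 1 = 1
Step 2: Evaluate root node
  1 OR 1 = 1

1


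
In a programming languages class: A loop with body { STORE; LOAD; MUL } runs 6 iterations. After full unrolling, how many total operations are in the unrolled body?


Loop body operations: STORE, LOAD, MUL (3 ops per iteration)
Unrolling 6 iterations:
  Iteration 1: STORE, LOAD, MUL (3 ops)
  Iteration 2: STORE, LOAD, MUL (3 ops)
  Iteration 3: STORE, LOAD, MUL (3 ops)
  Iteration 4: STORE, LOAD, MUL (3 ops)
  Iteration 5: STORE, LOAD, MUL (3 ops)
  Iteration 6: STORE, LOAD, MUL (3 ops)
Total: 6 iterations * 3 ops/iter = 18 operations

18


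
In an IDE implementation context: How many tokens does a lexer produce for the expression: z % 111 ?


Scanning 'z % 111'
Token 1: 'z' -> identifier
Token 2: '%' -> operator
Token 3: '111' -> integer_literal
Total tokens: 3

3


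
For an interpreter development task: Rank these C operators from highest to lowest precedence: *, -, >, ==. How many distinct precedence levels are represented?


Looking up precedence for each operator:
  * -> precedence 6
  - -> precedence 5
  > -> precedence 4
  == -> precedence 3
Sorted highest to lowest: *, -, >, ==
Distinct precedence values: [6, 5, 4, 3]
Number of distinct levels: 4

4


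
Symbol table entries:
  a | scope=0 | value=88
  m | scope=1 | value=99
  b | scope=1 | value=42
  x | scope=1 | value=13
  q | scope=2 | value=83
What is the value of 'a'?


Searching symbol table for 'a':
  a | scope=0 | value=88 <- MATCH
  m | scope=1 | value=99
  b | scope=1 | value=42
  x | scope=1 | value=13
  q | scope=2 | value=83
Found 'a' at scope 0 with value 88

88


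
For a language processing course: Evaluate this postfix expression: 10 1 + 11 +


Processing tokens left to right:
Push 10, Push 1
Pop 10 and 1, compute 10 + 1 = 11, push 11
Push 11
Pop 11 and 11, compute 11 + 11 = 22, push 22
Stack result: 22

22


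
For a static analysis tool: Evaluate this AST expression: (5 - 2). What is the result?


Expression: (5 - 2)
Evaluating step by step:
  5 - 2 = 3
Result: 3

3


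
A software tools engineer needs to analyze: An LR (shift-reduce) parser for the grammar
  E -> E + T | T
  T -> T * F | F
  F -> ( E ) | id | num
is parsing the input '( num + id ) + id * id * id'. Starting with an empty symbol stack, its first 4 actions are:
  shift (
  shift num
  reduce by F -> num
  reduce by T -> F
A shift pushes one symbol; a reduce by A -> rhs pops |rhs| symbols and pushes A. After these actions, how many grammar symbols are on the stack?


Tracking the symbol stack through each action:
  Action 1: shift '(' : push -> stack = [(] (size 1)
  Action 2: shift 'num' : push -> stack = [(, num] (size 2)
  Action 3: reduce by F -> num : pop 1, push F -> stack = [(, F] (size 2)
  Action 4: reduce by T -> F : pop 1, push T -> stack = [(, T] (size 2)
Final stack size: 2

2


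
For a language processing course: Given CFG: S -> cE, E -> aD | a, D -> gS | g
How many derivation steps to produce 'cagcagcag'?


Grammar: S -> cE, E -> aD | a, D -> gS | g
Deriving 'cagcagcag':
Step 1: S -> cE => cE
Step 2: E -> aD => caD
Step 3: D -> gS => cagS
Step 4: S -> cE => cagcE
Step 5: E -> aD => cagcaD
Step 6: D -> gS => cagcagS
Step 7: S -> cE => cagcagcE
Step 8: E -> aD => cagcagcaD
Step 9: D -> g => cagcagcag
Total derivation steps: 9

9


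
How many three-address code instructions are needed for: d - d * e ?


Expression: d - d * e
Generating three-address code (respecting * over +/- precedence):
  Instruction 1: t1 = d * e
  Instruction 2: t2 = d - t1
Total instructions: 2

2


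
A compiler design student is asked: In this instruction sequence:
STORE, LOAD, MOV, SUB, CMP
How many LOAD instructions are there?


Scanning instruction sequence for LOAD:
  Position 1: STORE
  Position 2: LOAD <- MATCH
  Position 3: MOV
  Position 4: SUB
  Position 5: CMP
Matches at positions: [2]
Total LOAD count: 1

1


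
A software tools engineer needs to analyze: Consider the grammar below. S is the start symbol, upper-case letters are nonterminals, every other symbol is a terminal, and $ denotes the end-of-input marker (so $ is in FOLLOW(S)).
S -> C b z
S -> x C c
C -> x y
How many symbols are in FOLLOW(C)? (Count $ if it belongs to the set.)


S is the start symbol and does not occur in any rule body, so FOLLOW(S) = {$}.
Examining every occurrence of C in a rule body:
  S -> C b z : C is followed by terminal 'b' -> add 'b'
  S -> x C c : C is followed by terminal 'c' -> add 'c'
  C -> x y : C does not occur in the body -> contributes nothing
FOLLOW(C) = {b, c}
Count: 2

2


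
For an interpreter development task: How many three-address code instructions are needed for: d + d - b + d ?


Expression: d + d - b + d
Generating three-address code (respecting * over +/- precedence):
  Instruction 1: t1 = d + d
  Instruction 2: t2 = t1 - b
  Instruction 3: t3 = t2 + d
Total instructions: 3

3


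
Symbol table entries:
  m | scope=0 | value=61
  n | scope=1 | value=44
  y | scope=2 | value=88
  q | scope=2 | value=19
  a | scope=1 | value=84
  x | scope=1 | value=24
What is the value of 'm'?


Searching symbol table for 'm':
  m | scope=0 | value=61 <- MATCH
  n | scope=1 | value=44
  y | scope=2 | value=88
  q | scope=2 | value=19
  a | scope=1 | value=84
  x | scope=1 | value=24
Found 'm' at scope 0 with value 61

61


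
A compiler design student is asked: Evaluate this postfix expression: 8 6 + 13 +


Processing tokens left to right:
Push 8, Push 6
Pop 8 and 6, compute 8 + 6 = 14, push 14
Push 13
Pop 14 and 13, compute 14 + 13 = 27, push 27
Stack result: 27

27


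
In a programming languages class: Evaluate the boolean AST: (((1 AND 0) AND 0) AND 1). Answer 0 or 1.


Step 1: Evaluate inner node
  1 AND 0 = 0
Step 2: Evaluate next node
  0 AND 0 = 0
Step 3: Evaluate root node
  0 AND 1 = 0

0


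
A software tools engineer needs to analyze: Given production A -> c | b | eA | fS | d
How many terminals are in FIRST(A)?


Production: A -> c | b | eA | fS | d
Examining each alternative for leading terminals:
  A -> c : first terminal = 'c'
  A -> b : first terminal = 'b'
  A -> eA : first terminal = 'e'
  A -> fS : first terminal = 'f'
  A -> d : first terminal = 'd'
FIRST(A) = {b, c, d, e, f}
Count: 5

5


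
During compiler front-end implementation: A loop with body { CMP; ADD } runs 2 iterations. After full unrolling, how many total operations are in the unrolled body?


Loop body operations: CMP, ADD (2 ops per iteration)
Unrolling 2 iterations:
  Iteration 1: CMP, ADD (2 ops)
  Iteration 2: CMP, ADD (2 ops)
Total: 2 iterations * 2 ops/iter = 4 operations

4


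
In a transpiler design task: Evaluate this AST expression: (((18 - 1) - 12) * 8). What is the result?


Expression: (((18 - 1) - 12) * 8)
Evaluating step by step:
  18 - 1 = 17
  17 - 12 = 5
  5 * 8 = 40
Result: 40

40


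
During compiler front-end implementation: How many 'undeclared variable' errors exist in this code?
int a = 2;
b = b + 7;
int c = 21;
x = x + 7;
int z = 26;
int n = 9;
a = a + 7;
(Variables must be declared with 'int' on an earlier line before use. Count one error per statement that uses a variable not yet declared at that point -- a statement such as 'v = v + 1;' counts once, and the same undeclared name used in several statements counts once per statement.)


Scanning code line by line:
  Line 1: declare 'a' -> declared = ['a']
  Line 2: use 'b' -> ERROR (undeclared)
  Line 3: declare 'c' -> declared = ['a', 'c']
  Line 4: use 'x' -> ERROR (undeclared)
  Line 5: declare 'z' -> declared = ['a', 'c', 'z']
  Line 6: declare 'n' -> declared = ['a', 'c', 'n', 'z']
  Line 7: use 'a' -> OK (declared)
Total undeclared variable errors: 2

2


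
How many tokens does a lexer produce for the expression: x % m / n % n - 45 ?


Scanning 'x % m / n % n - 45'
Token 1: 'x' -> identifier
Token 2: '%' -> operator
Token 3: 'm' -> identifier
Token 4: '/' -> operator
Token 5: 'n' -> identifier
Token 6: '%' -> operator
Token 7: 'n' -> identifier
Token 8: '-' -> operator
Token 9: '45' -> integer_literal
Total tokens: 9

9


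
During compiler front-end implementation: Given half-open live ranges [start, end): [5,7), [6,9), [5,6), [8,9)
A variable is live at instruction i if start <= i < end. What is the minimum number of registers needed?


Live ranges:
  Var0: [5, 7)
  Var1: [6, 9)
  Var2: [5, 6)
  Var3: [8, 9)
Sweep-line events (position, delta, active):
  pos=5 start -> active=1
  pos=5 start -> active=2
  pos=6 end -> active=1
  pos=6 start -> active=2
  pos=7 end -> active=1
  pos=8 start -> active=2
  pos=9 end -> active=1
  pos=9 end -> active=0
Maximum simultaneous active: 2
Minimum registers needed: 2

2
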